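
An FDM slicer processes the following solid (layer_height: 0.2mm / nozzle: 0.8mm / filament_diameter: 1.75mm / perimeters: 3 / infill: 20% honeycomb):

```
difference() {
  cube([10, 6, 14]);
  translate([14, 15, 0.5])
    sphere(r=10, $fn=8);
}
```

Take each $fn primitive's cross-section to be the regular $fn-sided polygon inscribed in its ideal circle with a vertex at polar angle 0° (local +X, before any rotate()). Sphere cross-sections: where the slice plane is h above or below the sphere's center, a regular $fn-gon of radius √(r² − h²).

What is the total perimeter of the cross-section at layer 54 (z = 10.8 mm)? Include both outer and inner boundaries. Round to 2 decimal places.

32.00 mm

At z = 10.8 mm: the 10×6 cube contributes its full rectangle (perimeter 32.00 mm); the sphere at (14, 15) is not intersected at this z (|z−center|=10.300 > r=10); Taking the first minus the rest: none of the subtracted shapes is present at this height, so the 10×6 cube is unchanged — boundary = 32.00 mm. Overall, the cross-section is a single solid region. Total boundary length (outer) = 32.00 mm.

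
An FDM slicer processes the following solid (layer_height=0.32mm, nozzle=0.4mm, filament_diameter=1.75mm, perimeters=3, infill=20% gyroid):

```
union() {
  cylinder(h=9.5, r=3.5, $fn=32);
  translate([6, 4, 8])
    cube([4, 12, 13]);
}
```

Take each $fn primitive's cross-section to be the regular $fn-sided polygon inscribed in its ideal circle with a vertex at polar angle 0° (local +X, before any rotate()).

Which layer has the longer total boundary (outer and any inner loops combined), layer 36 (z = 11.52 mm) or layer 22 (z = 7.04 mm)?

layer 36 (z = 11.52 mm)

Layer 36 (z = 11.52): the cylinder does not reach this height (z outside [0, 9.5]); the 4×12 cube at (6, 4) contributes its full rectangle (perimeter 32.00 mm); Combining (union): only the 4×12 cube at (6, 4) is present, so the union is just that shape — boundary = 32.00 mm. So its perimeter = 32.00 mm. Layer 22 (z = 7.04): the r=3.5 cylinder gives a regular 32-gon of circumradius 3.5 (constant along its height) (perimeter = 2·32·3.500·sin(180°/32) = 21.96 mm); the cube at (6, 4) is absent (z outside [8, 21]); Combining (union): only the r=3.5 cylinder is present, so the union is just that shape — boundary = 21.96 mm. So its perimeter = 21.96 mm. Layer 36 is larger (32.00 vs 21.96 mm).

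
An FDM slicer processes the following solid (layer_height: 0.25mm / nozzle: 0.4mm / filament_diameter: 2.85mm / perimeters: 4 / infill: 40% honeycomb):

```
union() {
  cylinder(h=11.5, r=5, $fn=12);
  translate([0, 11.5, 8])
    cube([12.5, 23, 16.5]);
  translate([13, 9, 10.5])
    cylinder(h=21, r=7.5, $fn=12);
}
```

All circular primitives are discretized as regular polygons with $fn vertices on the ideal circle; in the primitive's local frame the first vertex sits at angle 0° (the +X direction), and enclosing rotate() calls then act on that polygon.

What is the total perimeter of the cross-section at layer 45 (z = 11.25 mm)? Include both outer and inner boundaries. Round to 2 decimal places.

128.91 mm

At z = 11.25 mm: the cylinder: section is a regular 12-gon, circumradius r=5 (perimeter = 2·12·5.000·sin(180°/12) = 31.06 mm); the cube at (0, 11.5) (footprint 12.5×23) is included at this height (perimeter 71.00 mm); the cylinder at (13, 9): section is a regular 12-gon, circumradius r=7.5 (perimeter = 2·12·7.500·sin(180°/12) = 46.59 mm); Taking the union: the regions partially overlap (shared area 21.81 mm²), so the edge portions inside another operand are dropped and the merged outline is re-measured after clipping — boundary = 128.91 mm. Overall, the cross-section has 2 separate islands. Total boundary length (outer) = 128.91 mm.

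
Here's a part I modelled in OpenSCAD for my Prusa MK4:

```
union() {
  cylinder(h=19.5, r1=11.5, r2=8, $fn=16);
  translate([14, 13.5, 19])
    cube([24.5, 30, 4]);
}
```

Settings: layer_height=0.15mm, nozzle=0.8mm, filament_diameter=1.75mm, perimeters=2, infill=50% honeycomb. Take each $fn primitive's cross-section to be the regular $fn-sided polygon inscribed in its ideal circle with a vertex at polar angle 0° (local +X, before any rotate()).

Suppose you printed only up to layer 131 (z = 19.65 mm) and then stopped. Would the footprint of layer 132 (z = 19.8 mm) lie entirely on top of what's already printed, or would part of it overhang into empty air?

entirely on top

Compare the two slices. At z = 19.65: the cone is absent (z outside [0, 19.5]); the cube at (14, 13.5) is present — its section is the full 24.5×30 rectangle (area 735.00 mm²); Merging all regions: only the 24.5×30 cube at (14, 13.5) is present, so the union is just that shape — area = 735.00 mm². At z = 19.8: the cone does not reach this height (z outside [0, 19.5]); the 24.5×30 cube at (14, 13.5) contributes its full rectangle (area 735.00 mm²); Merging all regions: only the 24.5×30 cube at (14, 13.5) is present, so the union is just that shape — area = 735.00 mm². Checking containment: the cross-section at z = 19.8 is a subset of the cross-section at z = 19.65.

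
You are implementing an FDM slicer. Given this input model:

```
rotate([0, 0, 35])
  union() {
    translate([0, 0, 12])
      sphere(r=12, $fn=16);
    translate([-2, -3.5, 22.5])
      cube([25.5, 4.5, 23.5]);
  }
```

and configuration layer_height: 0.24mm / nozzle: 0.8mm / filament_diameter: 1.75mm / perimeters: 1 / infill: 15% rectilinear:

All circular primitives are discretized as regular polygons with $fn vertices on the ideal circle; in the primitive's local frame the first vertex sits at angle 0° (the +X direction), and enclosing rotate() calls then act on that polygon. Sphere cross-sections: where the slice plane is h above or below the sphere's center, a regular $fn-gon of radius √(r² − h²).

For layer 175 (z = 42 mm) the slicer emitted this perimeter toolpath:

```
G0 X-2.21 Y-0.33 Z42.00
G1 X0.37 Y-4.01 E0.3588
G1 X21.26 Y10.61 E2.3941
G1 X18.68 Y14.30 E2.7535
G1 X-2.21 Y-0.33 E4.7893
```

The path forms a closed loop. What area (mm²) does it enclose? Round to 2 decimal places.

Apply the shoelace formula to the sequence of (X, Y) vertices; enclosed area = 114.71 mm².

114.71 mm²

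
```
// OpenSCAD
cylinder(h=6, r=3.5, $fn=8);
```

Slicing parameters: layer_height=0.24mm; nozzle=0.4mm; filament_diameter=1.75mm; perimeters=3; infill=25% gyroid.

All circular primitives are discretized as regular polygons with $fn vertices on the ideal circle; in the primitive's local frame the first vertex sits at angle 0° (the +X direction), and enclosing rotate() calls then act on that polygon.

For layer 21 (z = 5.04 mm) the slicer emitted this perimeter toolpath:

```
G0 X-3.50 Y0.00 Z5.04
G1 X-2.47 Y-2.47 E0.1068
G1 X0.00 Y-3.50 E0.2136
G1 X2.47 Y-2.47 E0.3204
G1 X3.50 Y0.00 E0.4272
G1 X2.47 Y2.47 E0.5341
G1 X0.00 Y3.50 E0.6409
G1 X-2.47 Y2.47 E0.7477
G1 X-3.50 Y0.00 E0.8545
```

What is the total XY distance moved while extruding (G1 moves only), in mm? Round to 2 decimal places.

21.41 mm

Sum the Euclidean lengths of each G1 segment: total = 21.41 mm.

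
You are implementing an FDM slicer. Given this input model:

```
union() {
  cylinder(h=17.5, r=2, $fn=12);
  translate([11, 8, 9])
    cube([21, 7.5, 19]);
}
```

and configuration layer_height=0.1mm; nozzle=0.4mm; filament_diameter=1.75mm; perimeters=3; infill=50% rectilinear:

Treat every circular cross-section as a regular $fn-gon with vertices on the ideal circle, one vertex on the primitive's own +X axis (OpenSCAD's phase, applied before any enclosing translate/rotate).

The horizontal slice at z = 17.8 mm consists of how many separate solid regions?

1

At z = 17.8 mm: the cylinder is not intersected at this z (z outside [0, 17.5]); the cube at (11, 8) (footprint 21×7.5) is included at this height; Taking the union: only the 21×7.5 cube at (11, 8) is present, so the union is just that shape — 1 connected region. The result has 1 disconnected region.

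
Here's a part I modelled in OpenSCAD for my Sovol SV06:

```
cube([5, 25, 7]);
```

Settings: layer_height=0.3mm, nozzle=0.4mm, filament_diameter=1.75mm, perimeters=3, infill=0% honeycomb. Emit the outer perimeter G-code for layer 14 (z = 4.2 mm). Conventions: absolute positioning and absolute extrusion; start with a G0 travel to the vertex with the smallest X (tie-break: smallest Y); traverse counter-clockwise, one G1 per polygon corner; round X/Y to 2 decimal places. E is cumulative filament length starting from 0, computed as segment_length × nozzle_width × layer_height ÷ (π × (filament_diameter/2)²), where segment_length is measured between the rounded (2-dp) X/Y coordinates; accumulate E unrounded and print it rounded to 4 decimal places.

At z = 4.2 mm: the cube is present — its section is the full 5×25 rectangle. The outline is a single polygon with 4 vertices. Extrusion per mm of travel: 0.4 × 0.3 / (π × 0.875²) = 0.049890. Accumulating E over each segment gives final E = 2.9934.

G0 X0.00 Y0.00 Z4.20
G1 X5.00 Y0.00 E0.2495
G1 X5.00 Y25.00 E1.4967
G1 X0.00 Y25.00 E1.7462
G1 X0.00 Y0.00 E2.9934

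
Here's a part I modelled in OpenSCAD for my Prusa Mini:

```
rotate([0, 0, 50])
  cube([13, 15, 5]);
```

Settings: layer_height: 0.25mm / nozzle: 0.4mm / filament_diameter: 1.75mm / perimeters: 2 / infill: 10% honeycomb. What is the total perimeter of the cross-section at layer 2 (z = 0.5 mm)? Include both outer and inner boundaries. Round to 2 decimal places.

At z = 0.5 mm: the 13×15 cube contributes its full rectangle (perimeter 56.00 mm); (rotated 50° about Z; rotation is an isometry so areas/perimeters/island counts are preserved). Overall, the cross-section is a single solid region. Total boundary length (outer) = 56.00 mm.

56.00 mm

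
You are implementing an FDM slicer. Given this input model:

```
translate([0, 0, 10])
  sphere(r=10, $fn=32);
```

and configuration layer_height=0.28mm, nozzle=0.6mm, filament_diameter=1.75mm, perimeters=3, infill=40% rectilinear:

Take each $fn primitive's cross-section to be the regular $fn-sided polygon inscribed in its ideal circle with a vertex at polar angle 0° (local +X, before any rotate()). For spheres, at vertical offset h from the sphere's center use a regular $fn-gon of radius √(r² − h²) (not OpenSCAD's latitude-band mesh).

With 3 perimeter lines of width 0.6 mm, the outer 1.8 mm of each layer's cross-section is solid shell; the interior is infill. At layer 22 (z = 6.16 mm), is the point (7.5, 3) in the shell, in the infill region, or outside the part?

shell

At z = 6.16 mm: the r=10 sphere slices to a regular 32-gon of circumradius 9.233 (√(r²−h²) with h=3.84 from center). Overall, the cross-section is a single solid region. The nearest boundary edge runs (9.06, 1.80)→(8.53, 3.53); distance from the point to it = 1.14 mm. The point is inside the cross-section, 1.14 mm from the nearest boundary — within the 1.8 mm shell band (3 × 0.6).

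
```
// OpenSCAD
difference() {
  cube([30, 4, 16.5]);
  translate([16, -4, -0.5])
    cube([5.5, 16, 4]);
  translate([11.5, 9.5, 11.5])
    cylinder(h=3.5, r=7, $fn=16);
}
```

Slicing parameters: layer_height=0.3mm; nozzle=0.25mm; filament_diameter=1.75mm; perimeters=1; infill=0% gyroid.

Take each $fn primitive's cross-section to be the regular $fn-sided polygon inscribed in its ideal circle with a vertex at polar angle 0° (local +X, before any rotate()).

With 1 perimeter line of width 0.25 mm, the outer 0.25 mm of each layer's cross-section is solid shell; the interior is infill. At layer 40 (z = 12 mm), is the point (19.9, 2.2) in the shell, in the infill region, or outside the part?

infill

At z = 12 mm: the cube (footprint 30×4) is included at this height; the cube at (16, -4) does not reach this height (z outside [-0.5, 3.5]); the r=7 cylinder at (11.5, 9.5) contributes a regular 16-gon of circumradius 7; Subtracting the remaining from the first: starting from the 30×4 cube, the r=7 cylinder at (11.5, 9.5) partially overlaps it — only the 8.01 mm² overlap (of its 150.01 mm²) is removed, clipping the outline — 1 connected region. Overall, the cross-section is a single solid region. The nearest boundary edge runs (15.63, 4.00)→(30.00, 4.00); distance from the point to it = 1.80 mm. The point is inside the cross-section and 1.80 mm from the nearest boundary — more than the 0.25 mm shell width (1 × 0.25), so it's in the infill interior.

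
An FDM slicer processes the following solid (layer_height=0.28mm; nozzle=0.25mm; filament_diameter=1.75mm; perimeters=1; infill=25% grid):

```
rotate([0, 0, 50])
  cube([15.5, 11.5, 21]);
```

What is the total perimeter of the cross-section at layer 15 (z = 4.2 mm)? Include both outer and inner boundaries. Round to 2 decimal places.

At z = 4.2 mm: the cube is present — its section is the full 15.5×11.5 rectangle (perimeter 54.00 mm); (rotated 50° about Z; rotation is an isometry so areas/perimeters/island counts are preserved). Overall, the cross-section is a single solid region. Total boundary length (outer) = 54.00 mm.

54.00 mm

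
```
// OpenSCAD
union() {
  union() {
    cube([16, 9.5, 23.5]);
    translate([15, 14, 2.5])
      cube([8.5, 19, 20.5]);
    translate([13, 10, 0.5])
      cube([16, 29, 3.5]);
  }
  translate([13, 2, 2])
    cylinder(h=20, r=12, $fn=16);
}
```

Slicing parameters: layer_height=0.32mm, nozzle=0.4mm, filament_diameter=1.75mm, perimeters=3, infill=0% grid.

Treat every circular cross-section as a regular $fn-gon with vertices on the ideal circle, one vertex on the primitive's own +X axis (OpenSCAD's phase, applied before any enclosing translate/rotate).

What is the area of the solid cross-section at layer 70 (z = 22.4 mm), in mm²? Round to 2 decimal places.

313.50 mm²

At z = 22.4 mm: the cube (footprint 16×9.5) is included at this height (area 152.00 mm²); the 8.5×19 cube at (15, 14) contributes its full rectangle (area 161.50 mm²); the cube at (13, 10) does not reach this height (z outside [0.5, 4]); Taking the union: the 2 present regions are separate (no shared area or edge), so areas and boundary lengths simply add and each stays a separate island — area = 313.50 mm²; the cylinder at (13, 2) is not intersected at this z (z outside [2, 22]); Merging all regions: only the result so far is present, so the union is just that shape — area = 313.50 mm². Overall, the cross-section has 2 separate islands. Net area = 313.50 mm².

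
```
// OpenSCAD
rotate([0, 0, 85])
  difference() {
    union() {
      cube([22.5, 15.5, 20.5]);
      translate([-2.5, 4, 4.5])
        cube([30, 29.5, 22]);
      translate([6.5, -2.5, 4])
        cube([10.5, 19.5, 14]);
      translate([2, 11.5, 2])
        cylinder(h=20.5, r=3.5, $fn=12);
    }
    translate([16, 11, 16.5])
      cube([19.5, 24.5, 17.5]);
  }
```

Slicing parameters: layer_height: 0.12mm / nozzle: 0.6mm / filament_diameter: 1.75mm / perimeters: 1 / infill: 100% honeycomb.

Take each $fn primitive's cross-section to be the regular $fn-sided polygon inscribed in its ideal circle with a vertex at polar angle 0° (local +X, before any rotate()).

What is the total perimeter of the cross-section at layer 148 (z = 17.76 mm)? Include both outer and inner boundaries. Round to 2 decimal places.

132.00 mm

At z = 17.76 mm: the 22.5×15.5 cube contributes its full rectangle (perimeter 76.00 mm); the cube at (-2.5, 4) (footprint 30×29.5) is included at this height (perimeter 119.00 mm); the cube at (6.5, -2.5) (footprint 10.5×19.5) is included at this height (perimeter 60.00 mm); the cylinder at (2, 11.5): section is a regular 12-gon, circumradius r=3.5 (perimeter = 2·12·3.500·sin(180°/12) = 21.74 mm); Combining (union): the regions partially overlap (shared area 474.00 mm²), so the edge portions inside another operand are dropped and the merged outline is re-measured after clipping — boundary = 132.00 mm; the 19.5×24.5 cube at (16, 11) contributes its full rectangle (perimeter 88.00 mm); Taking the first minus the rest: starting from the result so far, the 19.5×24.5 cube at (16, 11) partially overlaps it — only the 258.75 mm² overlap (of its 477.75 mm²) is removed, clipping the outline — boundary = 132.00 mm; (whole slice rotated 85° about Z — lengths, areas and connectivity unchanged). Overall, the cross-section is a single solid region. Total boundary length (outer) = 132.00 mm.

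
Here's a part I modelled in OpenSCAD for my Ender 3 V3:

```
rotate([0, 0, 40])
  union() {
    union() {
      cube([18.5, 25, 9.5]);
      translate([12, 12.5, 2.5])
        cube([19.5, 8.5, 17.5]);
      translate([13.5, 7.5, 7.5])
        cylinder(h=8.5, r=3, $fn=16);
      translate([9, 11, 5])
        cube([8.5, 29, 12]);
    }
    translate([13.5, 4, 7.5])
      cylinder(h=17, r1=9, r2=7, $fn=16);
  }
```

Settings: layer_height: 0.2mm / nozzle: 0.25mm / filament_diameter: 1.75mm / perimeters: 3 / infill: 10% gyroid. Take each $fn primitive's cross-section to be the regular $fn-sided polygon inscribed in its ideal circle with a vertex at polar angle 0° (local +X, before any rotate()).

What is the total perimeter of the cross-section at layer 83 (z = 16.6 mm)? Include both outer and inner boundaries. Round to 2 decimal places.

At z = 16.6 mm: the cube is absent (z outside [0, 9.5]); the 19.5×8.5 cube at (12, 12.5) contributes its full rectangle (perimeter 56.00 mm); the cylinder at (13.5, 7.5) is absent (z outside [7.5, 16]); the cube at (9, 11) (footprint 8.5×29) is included at this height (perimeter 75.00 mm); Merging all regions: the regions partially overlap (shared area 46.75 mm²), so the edge portions inside another operand are dropped and the merged outline is re-measured after clipping — boundary = 103.00 mm; the cone at (13.5, 4) contributes a regular 16-gon of circumradius 7.929 (interpolated between r1=9 and r2=7 at t=0.535) (perimeter = 2·16·7.929·sin(180°/16) = 49.50 mm); Taking the union: the regions partially overlap (shared area 3.97 mm²), so the edge portions inside another operand are dropped and the merged outline is re-measured after clipping — boundary = 138.10 mm; (rotated 40° about Z; rotation is an isometry so areas/perimeters/island counts are preserved). Overall, the cross-section is a single solid region. Total boundary length (outer) = 138.10 mm.

138.10 mm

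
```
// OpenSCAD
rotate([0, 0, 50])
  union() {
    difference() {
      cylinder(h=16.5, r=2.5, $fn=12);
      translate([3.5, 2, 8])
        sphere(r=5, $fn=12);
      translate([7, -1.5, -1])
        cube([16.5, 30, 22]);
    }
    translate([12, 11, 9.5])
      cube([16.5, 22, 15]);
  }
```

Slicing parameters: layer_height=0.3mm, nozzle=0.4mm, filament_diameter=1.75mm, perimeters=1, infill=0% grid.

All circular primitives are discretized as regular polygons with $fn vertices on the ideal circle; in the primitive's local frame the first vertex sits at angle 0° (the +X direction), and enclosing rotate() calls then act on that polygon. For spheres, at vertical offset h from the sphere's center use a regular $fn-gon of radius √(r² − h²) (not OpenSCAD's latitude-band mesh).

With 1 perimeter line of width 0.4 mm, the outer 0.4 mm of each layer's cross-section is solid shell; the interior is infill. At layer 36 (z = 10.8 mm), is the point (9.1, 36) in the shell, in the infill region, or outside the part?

outside

At z = 10.8 mm: the r=2.5 cylinder gives a regular 12-gon of circumradius 2.5 (constant along its height); the r=5 sphere at (3.5, 2) slices to a regular 12-gon of circumradius 4.142 (√(r²−h²) with h=2.8 from center); the cube at (7, -1.5) (footprint 16.5×30) is included at this height; Taking the first minus the rest: starting from the r=2.5 cylinder, the r=5 sphere at (3.5, 2) partially overlaps it — only the 8.28 mm² overlap (of its 51.48 mm²) is removed, clipping the outline; the 16.5×30 cube at (7, -1.5) misses the remaining region (no effect) — 1 connected region; the cube at (12, 11) (footprint 16.5×22) is included at this height; Merging all regions: the 2 present regions are separate (no shared area or edge), so areas and boundary lengths simply add and each stays a separate island — 2 connected regions; (rotated 50° about Z; rotation is an isometry so areas/perimeters/island counts are preserved). Overall, the cross-section has 2 separate islands. Undo the 50° rotation: the query point maps to (33.427, 16.169) in the un-rotated model frame. The nearest boundary edge runs (28.50, 33.00)→(28.50, 11.00); distance from the point to it = 4.93 mm. The point is not inside any of the regions above, so it lies outside the cross-section (4.93 mm from the nearest boundary).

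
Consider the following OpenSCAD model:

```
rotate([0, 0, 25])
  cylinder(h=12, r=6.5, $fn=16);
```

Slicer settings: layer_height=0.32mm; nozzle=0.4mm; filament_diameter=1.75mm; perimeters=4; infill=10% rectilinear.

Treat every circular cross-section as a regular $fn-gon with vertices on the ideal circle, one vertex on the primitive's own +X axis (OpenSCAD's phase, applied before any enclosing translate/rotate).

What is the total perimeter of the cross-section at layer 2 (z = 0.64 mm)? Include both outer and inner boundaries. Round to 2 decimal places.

At z = 0.64 mm: the cylinder: section is a regular 16-gon, circumradius r=6.5 (perimeter = 2·16·6.500·sin(180°/16) = 40.58 mm); (whole slice rotated 25° about Z — lengths, areas and connectivity unchanged). Overall, the cross-section is a single solid region. Total boundary length (outer) = 40.58 mm.

40.58 mm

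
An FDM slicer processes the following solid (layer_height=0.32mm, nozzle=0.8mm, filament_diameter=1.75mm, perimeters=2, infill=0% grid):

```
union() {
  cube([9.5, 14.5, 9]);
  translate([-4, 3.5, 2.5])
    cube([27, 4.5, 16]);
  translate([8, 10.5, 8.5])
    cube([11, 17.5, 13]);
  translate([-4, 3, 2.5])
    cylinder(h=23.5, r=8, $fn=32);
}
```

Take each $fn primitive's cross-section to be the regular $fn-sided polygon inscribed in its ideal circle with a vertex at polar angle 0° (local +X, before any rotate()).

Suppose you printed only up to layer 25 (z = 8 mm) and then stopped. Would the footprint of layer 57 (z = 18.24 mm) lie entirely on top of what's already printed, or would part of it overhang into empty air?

part overhangs

Compare the two slices. At z = 8: the cube is present — its section is the full 9.5×14.5 rectangle (area 137.75 mm²); the cube at (-4, 3.5) (footprint 27×4.5) is included at this height (area 121.50 mm²); the cube at (8, 10.5) is absent (z outside [8.5, 21.5]); the r=8 cylinder at (-4, 3) gives a regular 32-gon of circumradius 8 (constant along its height) (area = (32/2)·8.000²·sin(360°/32) = 199.77 mm²); Merging all regions: the regions partially overlap — summed areas 459.02 mm² minus the doubly-counted overlap 91.54 mm² gives 367.49 mm² — area = 367.49 mm². At z = 18.24: the cube is absent (z outside [0, 9]); the cube at (-4, 3.5) (footprint 27×4.5) is included at this height (area 121.50 mm²); the cube at (8, 10.5) is present — its section is the full 11×17.5 rectangle (area 192.50 mm²); the cylinder at (-4, 3): section is a regular 32-gon, circumradius r=8 (area = (32/2)·8.000²·sin(360°/32) = 199.77 mm²); Merging all regions: the regions partially overlap — summed areas 513.77 mm² minus the doubly-counted overlap 33.09 mm² gives 480.68 mm² — area = 480.68 mm². Checking containment: at z = 18.24 the cross-section extends beyond the z = 8 cross-section by about 186.50 mm².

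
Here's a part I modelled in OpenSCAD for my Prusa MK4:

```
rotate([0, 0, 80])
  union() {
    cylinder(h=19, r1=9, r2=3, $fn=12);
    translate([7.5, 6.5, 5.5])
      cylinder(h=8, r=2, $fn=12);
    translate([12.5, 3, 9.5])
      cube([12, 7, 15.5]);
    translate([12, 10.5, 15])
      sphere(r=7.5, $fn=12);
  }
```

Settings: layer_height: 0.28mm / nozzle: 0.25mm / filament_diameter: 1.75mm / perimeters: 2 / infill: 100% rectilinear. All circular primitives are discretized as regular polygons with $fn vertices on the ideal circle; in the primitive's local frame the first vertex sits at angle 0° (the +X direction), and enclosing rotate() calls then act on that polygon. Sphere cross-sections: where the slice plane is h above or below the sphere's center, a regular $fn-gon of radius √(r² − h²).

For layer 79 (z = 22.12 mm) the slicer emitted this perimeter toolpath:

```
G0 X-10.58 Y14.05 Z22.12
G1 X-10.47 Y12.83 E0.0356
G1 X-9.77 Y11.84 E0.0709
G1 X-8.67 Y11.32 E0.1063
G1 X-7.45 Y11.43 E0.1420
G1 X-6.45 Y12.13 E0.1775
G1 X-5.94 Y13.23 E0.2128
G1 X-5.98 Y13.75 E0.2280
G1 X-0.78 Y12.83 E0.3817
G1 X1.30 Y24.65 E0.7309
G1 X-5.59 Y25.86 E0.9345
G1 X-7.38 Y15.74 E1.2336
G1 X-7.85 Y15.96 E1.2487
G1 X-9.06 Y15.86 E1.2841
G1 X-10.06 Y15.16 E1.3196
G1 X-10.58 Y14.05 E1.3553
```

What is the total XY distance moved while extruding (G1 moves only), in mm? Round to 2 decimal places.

Sum the Euclidean lengths of each G1 segment: total = 46.57 mm.

46.57 mm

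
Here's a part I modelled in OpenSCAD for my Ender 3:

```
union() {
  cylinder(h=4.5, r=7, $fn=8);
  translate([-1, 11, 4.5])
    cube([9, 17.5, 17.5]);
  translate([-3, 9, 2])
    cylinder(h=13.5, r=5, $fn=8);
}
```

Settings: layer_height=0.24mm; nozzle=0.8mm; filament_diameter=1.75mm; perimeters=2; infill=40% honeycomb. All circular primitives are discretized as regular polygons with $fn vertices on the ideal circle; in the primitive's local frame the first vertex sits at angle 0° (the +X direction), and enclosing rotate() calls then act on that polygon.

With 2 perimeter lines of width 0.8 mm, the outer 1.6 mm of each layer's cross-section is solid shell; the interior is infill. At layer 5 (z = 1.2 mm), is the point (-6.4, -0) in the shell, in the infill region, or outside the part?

At z = 1.2 mm: the r=7 cylinder contributes a regular 8-gon of circumradius 7; the cube at (-1, 11) is not intersected at this z (z outside [4.5, 22]); the cylinder at (-3, 9) is absent (z outside [2, 15.5]); Taking the union: only the r=7 cylinder is present, so the union is just that shape — 1 connected region. Overall, the cross-section is a single solid region. The nearest boundary edge runs (-7.00, 0.00)→(-4.95, -4.95); distance from the point to it = 0.55 mm. The point is inside the cross-section, 0.55 mm from the nearest boundary — within the 1.6 mm shell band (2 × 0.8).

shell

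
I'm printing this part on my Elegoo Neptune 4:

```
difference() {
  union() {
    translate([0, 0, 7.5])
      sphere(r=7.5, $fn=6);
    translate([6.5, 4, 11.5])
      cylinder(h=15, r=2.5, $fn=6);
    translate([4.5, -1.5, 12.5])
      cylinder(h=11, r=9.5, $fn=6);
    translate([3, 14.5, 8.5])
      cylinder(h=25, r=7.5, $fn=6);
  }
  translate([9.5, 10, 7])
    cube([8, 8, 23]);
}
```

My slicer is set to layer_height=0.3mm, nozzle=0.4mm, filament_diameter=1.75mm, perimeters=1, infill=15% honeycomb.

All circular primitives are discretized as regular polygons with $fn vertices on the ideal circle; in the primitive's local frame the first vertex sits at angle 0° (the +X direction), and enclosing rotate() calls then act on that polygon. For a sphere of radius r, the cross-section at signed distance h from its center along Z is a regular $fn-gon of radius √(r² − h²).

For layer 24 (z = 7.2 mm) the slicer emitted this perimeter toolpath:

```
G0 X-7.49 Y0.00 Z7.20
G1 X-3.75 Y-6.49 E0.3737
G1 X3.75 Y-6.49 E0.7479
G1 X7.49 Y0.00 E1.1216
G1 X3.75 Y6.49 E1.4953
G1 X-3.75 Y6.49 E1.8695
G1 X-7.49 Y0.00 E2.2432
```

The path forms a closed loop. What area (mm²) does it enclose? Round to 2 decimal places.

Apply the shoelace formula to the sequence of (X, Y) vertices; enclosed area = 145.90 mm².

145.90 mm²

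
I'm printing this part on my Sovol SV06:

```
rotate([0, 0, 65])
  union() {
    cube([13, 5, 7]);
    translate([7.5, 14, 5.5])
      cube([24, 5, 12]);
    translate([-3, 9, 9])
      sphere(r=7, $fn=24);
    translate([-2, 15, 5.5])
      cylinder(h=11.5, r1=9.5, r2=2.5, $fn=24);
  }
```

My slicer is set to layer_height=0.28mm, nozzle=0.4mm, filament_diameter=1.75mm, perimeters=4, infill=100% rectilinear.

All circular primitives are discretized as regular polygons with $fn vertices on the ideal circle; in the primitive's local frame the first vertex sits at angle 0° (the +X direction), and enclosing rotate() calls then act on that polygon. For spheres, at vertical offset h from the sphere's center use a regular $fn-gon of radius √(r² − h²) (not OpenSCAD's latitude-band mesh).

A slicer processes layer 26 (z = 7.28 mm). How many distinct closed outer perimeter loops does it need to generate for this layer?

At z = 7.28 mm: the cube does not reach this height (z outside [0, 7]); the 24×5 cube at (7.5, 14) contributes its full rectangle; the sphere at (-3, 9): section is a regular 24-gon, circumradius = √(r²−h²) = √(7²−1.72²) = 6.785; the cone at (-2, 15): at t=0.155 of its height the radius interpolates to r₁+(r₂−r₁)t = 8.417, giving a regular 24-gon of that circumradius; Combining (union): the regions partially overlap (shared area 88.55 mm²), so overlapping operands fuse into one piece — 2 connected regions; (whole slice rotated 65° about Z — lengths, areas and connectivity unchanged). The result has 2 disconnected regions.

2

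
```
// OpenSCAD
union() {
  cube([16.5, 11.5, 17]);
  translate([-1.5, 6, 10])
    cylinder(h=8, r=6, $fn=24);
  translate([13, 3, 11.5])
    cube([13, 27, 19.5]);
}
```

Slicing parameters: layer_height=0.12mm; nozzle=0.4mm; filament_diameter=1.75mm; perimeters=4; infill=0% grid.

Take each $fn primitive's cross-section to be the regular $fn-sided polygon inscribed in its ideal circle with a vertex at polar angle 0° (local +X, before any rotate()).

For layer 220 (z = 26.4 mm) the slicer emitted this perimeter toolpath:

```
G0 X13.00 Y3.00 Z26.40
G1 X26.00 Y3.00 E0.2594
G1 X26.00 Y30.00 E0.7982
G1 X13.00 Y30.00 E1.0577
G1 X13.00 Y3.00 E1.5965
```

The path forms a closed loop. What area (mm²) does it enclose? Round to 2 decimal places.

351.00 mm²

Apply the shoelace formula to the sequence of (X, Y) vertices; enclosed area = 351.00 mm².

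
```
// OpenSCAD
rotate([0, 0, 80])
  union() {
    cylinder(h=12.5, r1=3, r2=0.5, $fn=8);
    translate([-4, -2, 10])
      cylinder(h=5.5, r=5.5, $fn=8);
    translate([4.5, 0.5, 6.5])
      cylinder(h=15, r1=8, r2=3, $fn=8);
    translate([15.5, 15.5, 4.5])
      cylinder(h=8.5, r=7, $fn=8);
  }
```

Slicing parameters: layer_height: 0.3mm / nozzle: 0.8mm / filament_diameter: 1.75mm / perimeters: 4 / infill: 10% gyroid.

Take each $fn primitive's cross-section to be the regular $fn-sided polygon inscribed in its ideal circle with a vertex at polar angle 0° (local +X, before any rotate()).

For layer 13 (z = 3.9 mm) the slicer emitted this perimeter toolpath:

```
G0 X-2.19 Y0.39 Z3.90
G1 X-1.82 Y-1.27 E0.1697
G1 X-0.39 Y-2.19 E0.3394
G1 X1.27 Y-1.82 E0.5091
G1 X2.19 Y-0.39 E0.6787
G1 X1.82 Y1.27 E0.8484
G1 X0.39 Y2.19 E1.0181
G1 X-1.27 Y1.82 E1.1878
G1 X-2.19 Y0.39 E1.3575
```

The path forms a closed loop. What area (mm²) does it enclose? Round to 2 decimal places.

13.96 mm²

Apply the shoelace formula to the sequence of (X, Y) vertices; enclosed area = 13.96 mm².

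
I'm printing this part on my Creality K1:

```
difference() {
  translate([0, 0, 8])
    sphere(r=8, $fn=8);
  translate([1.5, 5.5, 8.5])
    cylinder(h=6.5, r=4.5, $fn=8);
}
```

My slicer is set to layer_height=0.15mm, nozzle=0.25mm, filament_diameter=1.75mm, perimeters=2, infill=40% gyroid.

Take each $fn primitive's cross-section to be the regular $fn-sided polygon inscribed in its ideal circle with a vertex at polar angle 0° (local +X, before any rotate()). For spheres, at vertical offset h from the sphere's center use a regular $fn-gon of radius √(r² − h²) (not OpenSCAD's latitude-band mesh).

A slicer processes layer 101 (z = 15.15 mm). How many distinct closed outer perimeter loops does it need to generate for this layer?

1

At z = 15.15 mm: the r=8 sphere slices to a regular 8-gon of circumradius 3.589 (√(r²−h²) with h=7.15 from center); the cylinder at (1.5, 5.5) does not reach this height (z outside [8.5, 15]); After the difference (first − rest): none of the subtracted shapes is present at this height, so the r=8 sphere is unchanged — 1 connected region. The result has 1 disconnected region.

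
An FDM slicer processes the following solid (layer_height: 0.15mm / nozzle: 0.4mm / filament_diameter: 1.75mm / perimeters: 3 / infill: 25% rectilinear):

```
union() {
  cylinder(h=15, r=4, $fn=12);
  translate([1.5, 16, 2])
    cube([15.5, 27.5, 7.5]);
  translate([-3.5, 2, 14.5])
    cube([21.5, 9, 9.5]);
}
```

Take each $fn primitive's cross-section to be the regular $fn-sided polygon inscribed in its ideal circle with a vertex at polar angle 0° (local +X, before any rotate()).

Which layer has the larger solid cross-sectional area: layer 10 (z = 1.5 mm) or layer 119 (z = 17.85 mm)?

Layer 10 (z = 1.5): the r=4 cylinder gives a regular 12-gon of circumradius 4 (constant along its height) (area = (12/2)·4.000²·sin(360°/12) = 48.00 mm²); the cube at (1.5, 16) does not reach this height (z outside [2, 9.5]); the cube at (-3.5, 2) does not reach this height (z outside [14.5, 24]); Merging all regions: only the r=4 cylinder is present, so the union is just that shape — area = 48.00 mm². So its area = 48.00 mm². Layer 119 (z = 17.85): the cylinder does not reach this height (z outside [0, 15]); the cube at (1.5, 16) does not reach this height (z outside [2, 9.5]); the cube at (-3.5, 2) is present — its section is the full 21.5×9 rectangle (area 193.50 mm²); Merging all regions: only the 21.5×9 cube at (-3.5, 2) is present, so the union is just that shape — area = 193.50 mm². So its area = 193.50 mm². Layer 119 is larger (193.50 vs 48.00 mm²).

layer 119 (z = 17.85 mm)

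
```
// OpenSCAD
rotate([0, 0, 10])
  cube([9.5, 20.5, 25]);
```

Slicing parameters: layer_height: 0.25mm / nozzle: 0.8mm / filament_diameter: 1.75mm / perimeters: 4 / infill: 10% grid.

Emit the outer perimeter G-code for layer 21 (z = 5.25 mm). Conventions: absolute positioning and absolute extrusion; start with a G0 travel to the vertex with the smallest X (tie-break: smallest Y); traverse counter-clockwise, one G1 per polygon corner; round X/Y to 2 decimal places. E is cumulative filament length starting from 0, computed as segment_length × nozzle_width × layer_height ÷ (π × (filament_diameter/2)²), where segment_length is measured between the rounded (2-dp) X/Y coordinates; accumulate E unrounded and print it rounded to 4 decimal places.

At z = 5.25 mm: the cube (footprint 9.5×20.5) is included at this height; (rotated 10° about Z; rotation is an isometry so areas/perimeters/island counts are preserved). The outline is a single polygon with 4 vertices. Extrusion per mm of travel: 0.8 × 0.25 / (π × 0.875²) = 0.083150. Accumulating E over each segment gives final E = 4.9900.

G0 X-3.56 Y20.19 Z5.25
G1 X0.00 Y0.00 E1.7047
G1 X9.36 Y1.65 E2.4950
G1 X5.80 Y21.84 E4.1997
G1 X-3.56 Y20.19 E4.9900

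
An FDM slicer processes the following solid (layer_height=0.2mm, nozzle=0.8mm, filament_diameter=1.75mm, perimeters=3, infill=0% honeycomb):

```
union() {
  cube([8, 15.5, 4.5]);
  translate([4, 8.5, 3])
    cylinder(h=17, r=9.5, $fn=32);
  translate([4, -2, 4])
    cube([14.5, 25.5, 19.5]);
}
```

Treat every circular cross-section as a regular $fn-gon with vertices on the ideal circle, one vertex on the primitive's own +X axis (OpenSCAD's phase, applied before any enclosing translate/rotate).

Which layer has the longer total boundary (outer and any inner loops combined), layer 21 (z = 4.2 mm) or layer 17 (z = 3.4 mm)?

layer 21 (z = 4.2 mm)

Layer 21 (z = 4.2): the cube is present — its section is the full 8×15.5 rectangle (perimeter 47.00 mm); the r=9.5 cylinder at (4, 8.5) contributes a regular 32-gon of circumradius 9.5 (perimeter = 2·32·9.500·sin(180°/32) = 59.59 mm); the 14.5×25.5 cube at (4, -2) contributes its full rectangle (perimeter 80.00 mm); Combining (union): the regions partially overlap (shared area 264.86 mm²), so the edge portions inside another operand are dropped and the merged outline is re-measured after clipping — boundary = 90.80 mm. So its perimeter = 90.80 mm. Layer 17 (z = 3.4): the cube is present — its section is the full 8×15.5 rectangle (perimeter 47.00 mm); the cylinder at (4, 8.5): section is a regular 32-gon, circumradius r=9.5 (perimeter = 2·32·9.500·sin(180°/32) = 59.59 mm); the cube at (4, -2) is not intersected at this z (z outside [4, 23.5]); Taking the union: the 8×15.5 cube lies entirely inside the r=9.5 cylinder at (4, 8.5), so the union is just the r=9.5 cylinder at (4, 8.5) — boundary = 59.59 mm. So its perimeter = 59.59 mm. Layer 21 is larger (90.80 vs 59.59 mm).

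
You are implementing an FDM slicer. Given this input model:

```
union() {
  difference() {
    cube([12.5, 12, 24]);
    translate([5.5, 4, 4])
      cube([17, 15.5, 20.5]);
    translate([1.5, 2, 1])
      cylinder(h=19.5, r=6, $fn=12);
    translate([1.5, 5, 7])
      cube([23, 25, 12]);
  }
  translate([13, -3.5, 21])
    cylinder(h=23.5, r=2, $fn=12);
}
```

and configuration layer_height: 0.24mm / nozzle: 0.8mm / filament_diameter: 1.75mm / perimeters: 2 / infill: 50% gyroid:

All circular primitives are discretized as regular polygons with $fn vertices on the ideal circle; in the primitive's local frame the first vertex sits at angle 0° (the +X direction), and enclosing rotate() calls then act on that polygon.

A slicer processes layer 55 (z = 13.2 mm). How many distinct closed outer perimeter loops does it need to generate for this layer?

2

At z = 13.2 mm: the cube (footprint 12.5×12) is included at this height; the 17×15.5 cube at (5.5, 4) contributes its full rectangle; the r=6 cylinder at (1.5, 2) gives a regular 12-gon of circumradius 6 (constant along its height); the cube at (1.5, 5) (footprint 23×25) is included at this height; Subtracting the remaining from the first: starting from the 12.5×12 cube, the 17×15.5 cube at (5.5, 4) partially overlaps it — only the 56.00 mm² overlap (of its 263.50 mm²) is removed, clipping the outline; the r=6 cylinder at (1.5, 2) partially overlaps it — only the 48.12 mm² overlap (of its 108.00 mm²) is removed, clipping the outline; the 23×25 cube at (1.5, 5) partially overlaps it — only the 18.51 mm² overlap (of its 575.00 mm²) is removed, clipping the outline — 2 connected regions; the cylinder at (13, -3.5) is not intersected at this z (z outside [21, 44.5]); Combining (union): only that combined region is present, so the union is just that shape — 2 connected regions. The result has 2 disconnected regions.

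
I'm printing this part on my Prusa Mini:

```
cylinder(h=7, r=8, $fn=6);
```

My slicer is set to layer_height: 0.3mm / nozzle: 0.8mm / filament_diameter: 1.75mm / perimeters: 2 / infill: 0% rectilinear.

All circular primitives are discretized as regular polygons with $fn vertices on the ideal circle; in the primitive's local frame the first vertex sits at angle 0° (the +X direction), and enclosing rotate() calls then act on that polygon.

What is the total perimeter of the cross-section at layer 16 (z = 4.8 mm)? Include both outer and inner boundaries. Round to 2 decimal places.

At z = 4.8 mm: the cylinder: section is a regular 6-gon, circumradius r=8 (perimeter = 2·6·8.000·sin(180°/6) = 48.00 mm). Overall, the cross-section is a single solid region. Total boundary length (outer) = 48.00 mm.

48.00 mm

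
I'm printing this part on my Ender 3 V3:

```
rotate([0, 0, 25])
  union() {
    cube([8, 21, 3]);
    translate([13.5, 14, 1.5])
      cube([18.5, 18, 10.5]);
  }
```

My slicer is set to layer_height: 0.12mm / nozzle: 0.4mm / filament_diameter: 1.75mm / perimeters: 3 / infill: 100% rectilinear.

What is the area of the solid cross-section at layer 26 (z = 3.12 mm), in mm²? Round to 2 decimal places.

At z = 3.12 mm: the cube is not intersected at this z (z outside [0, 3]); the cube at (13.5, 14) (footprint 18.5×18) is included at this height (area 333.00 mm²); Taking the union: only the 18.5×18 cube at (13.5, 14) is present, so the union is just that shape — area = 333.00 mm²; (rotated 25° about Z; rotation is an isometry so areas/perimeters/island counts are preserved). Overall, the cross-section is a single solid region. Net area = 333.00 mm².

333.00 mm²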